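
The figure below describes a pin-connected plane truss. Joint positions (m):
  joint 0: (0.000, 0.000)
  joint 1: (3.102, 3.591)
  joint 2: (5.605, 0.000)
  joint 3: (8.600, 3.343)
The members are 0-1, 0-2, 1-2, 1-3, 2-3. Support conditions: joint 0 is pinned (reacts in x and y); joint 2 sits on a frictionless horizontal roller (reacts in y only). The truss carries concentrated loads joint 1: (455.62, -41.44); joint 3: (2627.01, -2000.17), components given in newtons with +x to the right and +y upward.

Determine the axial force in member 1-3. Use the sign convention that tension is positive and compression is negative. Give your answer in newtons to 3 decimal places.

4251.643

N=4 nodes, M=5 members, R=3 reactions → 2N=8, M+R=8
member 0 (0-1): L=4.7453, (cx,cy)=(0.6537,0.7568)
member 1 (0-2): L=5.6050, (cx,cy)=(1.0000,0.0000)
member 2 (1-2): L=4.3772, (cx,cy)=(0.5718,-0.8204)
member 3 (1-3): L=5.5036, (cx,cy)=(0.9990,-0.0451)
member 4 (2-3): L=4.4884, (cx,cy)=(0.6673,0.7448)
solve A·x = −loads:
  F[0-1] = +3844.0757 N (tension)
  F[0-2] = +569.7494 N (tension)
  F[1-2] = -3829.9839 N (compression)
  F[1-3] = +4251.6431 N (tension)
  F[2-3] = -2428.2498 N (compression)
  Rx@0 = -3082.6300 N
  Ry@0 = -2909.0117 N
  Ry@2 = +4950.6217 N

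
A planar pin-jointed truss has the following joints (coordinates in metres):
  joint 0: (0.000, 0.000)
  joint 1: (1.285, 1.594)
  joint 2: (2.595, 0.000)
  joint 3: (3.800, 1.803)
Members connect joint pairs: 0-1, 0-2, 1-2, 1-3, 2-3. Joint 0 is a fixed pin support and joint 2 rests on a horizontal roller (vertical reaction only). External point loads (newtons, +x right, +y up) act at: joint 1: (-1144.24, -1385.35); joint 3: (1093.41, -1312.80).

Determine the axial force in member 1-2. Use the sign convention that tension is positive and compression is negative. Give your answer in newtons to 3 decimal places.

N=4 nodes, M=5 members, R=3 reactions → 2N=8, M+R=8
member 0 (0-1): L=2.0475, (cx,cy)=(0.6276,0.7785)
member 1 (0-2): L=2.5950, (cx,cy)=(1.0000,0.0000)
member 2 (1-2): L=2.0632, (cx,cy)=(0.6349,-0.7726)
member 3 (1-3): L=2.5237, (cx,cy)=(0.9966,0.0828)
member 4 (2-3): L=2.1686, (cx,cy)=(0.5557,0.8314)
solve A·x = −loads:
  F[0-1] = -42.2638 N (compression)
  F[0-2] = -24.3048 N (compression)
  F[1-2] = -1526.1201 N (compression)
  F[1-3] = +2093.8801 N (tension)
  F[2-3] = -1787.5710 N (compression)
  Rx@0 = +50.8300 N
  Ry@0 = +32.9036 N
  Ry@2 = +2665.2464 N

-1526.120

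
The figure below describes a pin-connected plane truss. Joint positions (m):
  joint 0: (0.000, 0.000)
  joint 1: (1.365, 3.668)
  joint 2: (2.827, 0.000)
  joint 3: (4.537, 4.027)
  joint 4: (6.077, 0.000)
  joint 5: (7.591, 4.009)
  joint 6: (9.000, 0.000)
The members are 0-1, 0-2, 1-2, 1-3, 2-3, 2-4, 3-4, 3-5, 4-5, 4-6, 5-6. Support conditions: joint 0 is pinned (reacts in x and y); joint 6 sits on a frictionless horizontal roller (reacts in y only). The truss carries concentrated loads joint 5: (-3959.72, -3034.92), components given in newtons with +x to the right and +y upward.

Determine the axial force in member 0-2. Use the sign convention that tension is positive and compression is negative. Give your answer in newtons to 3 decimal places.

N=7 nodes, M=11 members, R=3 reactions → 2N=14, M+R=14
member 0 (0-1): L=3.9138, (cx,cy)=(0.3488,0.9372)
member 1 (0-2): L=2.8270, (cx,cy)=(1.0000,0.0000)
member 2 (1-2): L=3.9486, (cx,cy)=(0.3703,-0.9289)
member 3 (1-3): L=3.1923, (cx,cy)=(0.9937,0.1125)
member 4 (2-3): L=4.3750, (cx,cy)=(0.3909,0.9205)
member 5 (2-4): L=3.2500, (cx,cy)=(1.0000,0.0000)
member 6 (3-4): L=4.3114, (cx,cy)=(0.3572,-0.9340)
member 7 (3-5): L=3.0541, (cx,cy)=(1.0000,-0.0059)
member 8 (4-5): L=4.2854, (cx,cy)=(0.3533,0.9355)
member 9 (4-6): L=2.9230, (cx,cy)=(1.0000,0.0000)
member 10 (5-6): L=4.2494, (cx,cy)=(0.3316,-0.9434)
solve A·x = −loads:
  F[0-1] = -2388.9769 N (compression)
  F[0-2] = -3126.5159 N (compression)
  F[1-2] = +2209.0975 N (tension)
  F[1-3] = -1661.6750 N (compression)
  F[2-3] = -2229.4445 N (compression)
  F[2-4] = -1437.1966 N (compression)
  F[3-4] = +2418.4711 N (tension)
  F[3-5] = -3386.4384 N (compression)
  F[4-5] = -2414.6446 N (compression)
  F[4-6] = +279.7444 N (tension)
  F[5-6] = -843.6795 N (compression)
  Rx@0 = +3959.7200 N
  Ry@0 = +2238.9689 N
  Ry@6 = +795.9511 N

-3126.516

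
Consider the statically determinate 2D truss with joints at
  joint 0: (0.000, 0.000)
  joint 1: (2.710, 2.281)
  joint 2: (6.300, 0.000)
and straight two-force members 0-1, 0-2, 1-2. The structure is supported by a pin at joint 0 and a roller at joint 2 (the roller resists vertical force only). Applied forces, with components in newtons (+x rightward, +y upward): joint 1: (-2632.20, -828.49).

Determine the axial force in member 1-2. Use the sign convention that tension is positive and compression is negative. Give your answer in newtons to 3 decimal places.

N=3 nodes, M=3 members, R=3 reactions → 2N=6, M+R=6
member 0 (0-1): L=3.5422, (cx,cy)=(0.7651,0.6440)
member 1 (0-2): L=6.3000, (cx,cy)=(1.0000,0.0000)
member 2 (1-2): L=4.2534, (cx,cy)=(0.8440,-0.5363)
solve A·x = −loads:
  F[0-1] = -2213.0978 N (compression)
  F[0-2] = -939.0365 N (compression)
  F[1-2] = +1112.5513 N (tension)
  Rx@0 = +2632.2000 N
  Ry@0 = +1425.1313 N
  Ry@2 = -596.6413 N

1112.551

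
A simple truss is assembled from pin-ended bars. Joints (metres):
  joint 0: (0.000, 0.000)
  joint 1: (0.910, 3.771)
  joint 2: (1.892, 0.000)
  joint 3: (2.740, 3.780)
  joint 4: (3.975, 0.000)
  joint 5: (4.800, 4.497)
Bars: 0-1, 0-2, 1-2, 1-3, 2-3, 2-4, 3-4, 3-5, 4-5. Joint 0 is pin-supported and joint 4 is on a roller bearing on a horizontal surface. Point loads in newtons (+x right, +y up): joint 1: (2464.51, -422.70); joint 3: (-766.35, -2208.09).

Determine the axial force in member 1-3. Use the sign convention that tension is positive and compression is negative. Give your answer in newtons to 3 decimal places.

-2052.149

N=6 nodes, M=9 members, R=3 reactions → 2N=12, M+R=12
member 0 (0-1): L=3.8792, (cx,cy)=(0.2346,0.9721)
member 1 (0-2): L=1.8920, (cx,cy)=(1.0000,0.0000)
member 2 (1-2): L=3.8968, (cx,cy)=(0.2520,-0.9677)
member 3 (1-3): L=1.8300, (cx,cy)=(1.0000,0.0049)
member 4 (2-3): L=3.8740, (cx,cy)=(0.2189,0.9757)
member 5 (2-4): L=2.0830, (cx,cy)=(1.0000,0.0000)
member 6 (3-4): L=3.9766, (cx,cy)=(0.3106,-0.9506)
member 7 (3-5): L=2.1812, (cx,cy)=(0.9444,0.3287)
member 8 (4-5): L=4.5720, (cx,cy)=(0.1804,0.9836)
solve A·x = −loads:
  F[0-1] = +614.4530 N (tension)
  F[0-2] = +1554.0205 N (tension)
  F[1-2] = -1064.4540 N (compression)
  F[1-3] = -2052.1487 N (compression)
  F[2-3] = +1055.7031 N (tension)
  F[2-4] = +1054.6827 N (tension)
  F[3-4] = -3396.0226 N (compression)
  F[3-5] = -0.0000 N (compression)
  F[4-5] = +0.0000 N (tension)
  Rx@0 = -1698.1600 N
  Ry@0 = -597.3076 N
  Ry@4 = +3228.0976 N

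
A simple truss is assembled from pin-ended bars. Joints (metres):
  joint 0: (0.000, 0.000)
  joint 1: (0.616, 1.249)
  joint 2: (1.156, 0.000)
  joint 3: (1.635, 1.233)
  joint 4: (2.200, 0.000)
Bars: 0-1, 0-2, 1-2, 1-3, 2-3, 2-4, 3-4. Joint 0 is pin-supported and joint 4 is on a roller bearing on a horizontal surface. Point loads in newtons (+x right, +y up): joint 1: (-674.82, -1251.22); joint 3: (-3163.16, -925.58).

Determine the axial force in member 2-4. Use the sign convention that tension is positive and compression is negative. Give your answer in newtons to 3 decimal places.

N=5 nodes, M=7 members, R=3 reactions → 2N=10, M+R=10
member 0 (0-1): L=1.3926, (cx,cy)=(0.4423,0.8969)
member 1 (0-2): L=1.1560, (cx,cy)=(1.0000,0.0000)
member 2 (1-2): L=1.3607, (cx,cy)=(0.3968,-0.9179)
member 3 (1-3): L=1.0191, (cx,cy)=(0.9999,-0.0157)
member 4 (2-3): L=1.3228, (cx,cy)=(0.3621,0.9321)
member 5 (2-4): L=1.0440, (cx,cy)=(1.0000,0.0000)
member 6 (3-4): L=1.3563, (cx,cy)=(0.4166,-0.9091)
solve A·x = −loads:
  F[0-1] = -3673.3968 N (compression)
  F[0-2] = -2213.1479 N (compression)
  F[1-2] = +2257.6549 N (tension)
  F[1-3] = -1846.1769 N (compression)
  F[2-3] = -2223.1498 N (compression)
  F[2-4] = -512.1683 N (compression)
  F[3-4] = +1229.4639 N (tension)
  Rx@0 = +3837.9800 N
  Ry@0 = +3294.5053 N
  Ry@4 = -1117.7053 N

-512.168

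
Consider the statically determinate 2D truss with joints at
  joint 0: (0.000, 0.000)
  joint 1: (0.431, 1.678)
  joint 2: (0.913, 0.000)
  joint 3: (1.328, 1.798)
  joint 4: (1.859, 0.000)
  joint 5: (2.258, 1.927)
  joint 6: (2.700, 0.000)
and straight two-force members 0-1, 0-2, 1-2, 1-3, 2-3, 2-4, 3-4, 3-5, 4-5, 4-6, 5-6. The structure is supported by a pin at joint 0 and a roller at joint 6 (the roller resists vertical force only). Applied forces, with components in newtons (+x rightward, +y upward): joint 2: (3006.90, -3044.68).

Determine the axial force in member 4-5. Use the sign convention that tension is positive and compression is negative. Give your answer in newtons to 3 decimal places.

N=7 nodes, M=11 members, R=3 reactions → 2N=14, M+R=14
member 0 (0-1): L=1.7325, (cx,cy)=(0.2488,0.9686)
member 1 (0-2): L=0.9130, (cx,cy)=(1.0000,0.0000)
member 2 (1-2): L=1.7459, (cx,cy)=(0.2761,-0.9611)
member 3 (1-3): L=0.9050, (cx,cy)=(0.9912,0.1326)
member 4 (2-3): L=1.8453, (cx,cy)=(0.2249,0.9744)
member 5 (2-4): L=0.9460, (cx,cy)=(1.0000,0.0000)
member 6 (3-4): L=1.8748, (cx,cy)=(0.2832,-0.9591)
member 7 (3-5): L=0.9389, (cx,cy)=(0.9905,0.1374)
member 8 (4-5): L=1.9679, (cx,cy)=(0.2028,0.9792)
member 9 (4-6): L=0.8410, (cx,cy)=(1.0000,0.0000)
member 10 (5-6): L=1.9770, (cx,cy)=(0.2236,-0.9747)
solve A·x = −loads:
  F[0-1] = -2080.5381 N (compression)
  F[0-2] = +3524.4922 N (tension)
  F[1-2] = +1949.6506 N (tension)
  F[1-3] = -1065.2632 N (compression)
  F[2-3] = +1201.5868 N (tension)
  F[2-4] = +785.6210 N (tension)
  F[3-4] = -1140.4215 N (compression)
  F[3-5] = -467.0434 N (compression)
  F[4-5] = +1116.9214 N (tension)
  F[4-6] = +236.1507 N (tension)
  F[5-6] = -1056.2889 N (compression)
  Rx@0 = -3006.9000 N
  Ry@0 = +2015.1271 N
  Ry@6 = +1029.5529 N

1116.921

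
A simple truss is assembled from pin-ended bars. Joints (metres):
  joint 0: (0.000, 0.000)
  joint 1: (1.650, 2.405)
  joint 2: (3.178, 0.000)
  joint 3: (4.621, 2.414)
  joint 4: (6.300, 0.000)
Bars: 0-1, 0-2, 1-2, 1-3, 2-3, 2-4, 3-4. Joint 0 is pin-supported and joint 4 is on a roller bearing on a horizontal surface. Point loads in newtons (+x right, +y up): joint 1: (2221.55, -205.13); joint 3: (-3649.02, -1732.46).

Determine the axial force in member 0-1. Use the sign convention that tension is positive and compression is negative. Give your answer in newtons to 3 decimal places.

-1410.715

N=5 nodes, M=7 members, R=3 reactions → 2N=10, M+R=10
member 0 (0-1): L=2.9166, (cx,cy)=(0.5657,0.8246)
member 1 (0-2): L=3.1780, (cx,cy)=(1.0000,0.0000)
member 2 (1-2): L=2.8494, (cx,cy)=(0.5363,-0.8441)
member 3 (1-3): L=2.9710, (cx,cy)=(1.0000,0.0030)
member 4 (2-3): L=2.8124, (cx,cy)=(0.5131,0.8583)
member 5 (2-4): L=3.1220, (cx,cy)=(1.0000,0.0000)
member 6 (3-4): L=2.9405, (cx,cy)=(0.5710,-0.8210)
solve A·x = −loads:
  F[0-1] = -1410.7147 N (compression)
  F[0-2] = -629.3889 N (compression)
  F[1-2] = +1122.1632 N (tension)
  F[1-3] = -3621.4214 N (compression)
  F[2-3] = -1103.4843 N (compression)
  F[2-4] = +538.5641 N (tension)
  F[3-4] = -943.2033 N (compression)
  Rx@0 = +1427.4700 N
  Ry@0 = +1163.2637 N
  Ry@4 = +774.3263 N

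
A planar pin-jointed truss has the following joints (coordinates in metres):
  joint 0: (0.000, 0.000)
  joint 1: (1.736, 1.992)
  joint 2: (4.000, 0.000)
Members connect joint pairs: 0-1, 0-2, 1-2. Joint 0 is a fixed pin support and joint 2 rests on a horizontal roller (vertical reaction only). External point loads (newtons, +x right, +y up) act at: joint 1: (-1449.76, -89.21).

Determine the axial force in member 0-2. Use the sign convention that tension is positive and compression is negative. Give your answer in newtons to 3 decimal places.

-776.560

N=3 nodes, M=3 members, R=3 reactions → 2N=6, M+R=6
member 0 (0-1): L=2.6423, (cx,cy)=(0.6570,0.7539)
member 1 (0-2): L=4.0000, (cx,cy)=(1.0000,0.0000)
member 2 (1-2): L=3.0156, (cx,cy)=(0.7508,-0.6606)
solve A·x = −loads:
  F[0-1] = -1024.6525 N (compression)
  F[0-2] = -776.5603 N (compression)
  F[1-2] = +1034.3572 N (tension)
  Rx@0 = +1449.7600 N
  Ry@0 = +772.4733 N
  Ry@2 = -683.2633 N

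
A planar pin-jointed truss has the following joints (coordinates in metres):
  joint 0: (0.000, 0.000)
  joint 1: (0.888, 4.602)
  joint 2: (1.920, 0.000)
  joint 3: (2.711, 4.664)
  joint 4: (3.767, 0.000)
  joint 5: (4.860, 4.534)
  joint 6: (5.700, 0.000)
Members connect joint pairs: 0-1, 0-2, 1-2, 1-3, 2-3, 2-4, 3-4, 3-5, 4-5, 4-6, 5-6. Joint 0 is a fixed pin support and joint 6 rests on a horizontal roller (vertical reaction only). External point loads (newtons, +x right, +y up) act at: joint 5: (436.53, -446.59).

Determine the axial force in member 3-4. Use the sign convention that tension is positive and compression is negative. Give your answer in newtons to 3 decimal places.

-302.836

N=7 nodes, M=11 members, R=3 reactions → 2N=14, M+R=14
member 0 (0-1): L=4.6869, (cx,cy)=(0.1895,0.9819)
member 1 (0-2): L=1.9200, (cx,cy)=(1.0000,0.0000)
member 2 (1-2): L=4.7163, (cx,cy)=(0.2188,-0.9758)
member 3 (1-3): L=1.8241, (cx,cy)=(0.9994,0.0340)
member 4 (2-3): L=4.7306, (cx,cy)=(0.1672,0.9859)
member 5 (2-4): L=1.8470, (cx,cy)=(1.0000,0.0000)
member 6 (3-4): L=4.7821, (cx,cy)=(0.2208,-0.9753)
member 7 (3-5): L=2.1529, (cx,cy)=(0.9982,-0.0604)
member 8 (4-5): L=4.6639, (cx,cy)=(0.2344,0.9722)
member 9 (4-6): L=1.9330, (cx,cy)=(1.0000,0.0000)
member 10 (5-6): L=4.6112, (cx,cy)=(0.1822,-0.9833)
solve A·x = −loads:
  F[0-1] = +286.6108 N (tension)
  F[0-2] = +382.2274 N (tension)
  F[1-2] = -284.3475 N (compression)
  F[1-3] = +116.5897 N (tension)
  F[2-3] = +281.4186 N (tension)
  F[2-4] = +272.9519 N (tension)
  F[3-4] = -302.8364 N (compression)
  F[3-5] = +230.8734 N (tension)
  F[4-5] = +303.8214 N (tension)
  F[4-6] = +134.8761 N (tension)
  F[5-6] = -740.3982 N (compression)
  Rx@0 = -436.5300 N
  Ry@0 = -281.4195 N
  Ry@6 = +728.0095 N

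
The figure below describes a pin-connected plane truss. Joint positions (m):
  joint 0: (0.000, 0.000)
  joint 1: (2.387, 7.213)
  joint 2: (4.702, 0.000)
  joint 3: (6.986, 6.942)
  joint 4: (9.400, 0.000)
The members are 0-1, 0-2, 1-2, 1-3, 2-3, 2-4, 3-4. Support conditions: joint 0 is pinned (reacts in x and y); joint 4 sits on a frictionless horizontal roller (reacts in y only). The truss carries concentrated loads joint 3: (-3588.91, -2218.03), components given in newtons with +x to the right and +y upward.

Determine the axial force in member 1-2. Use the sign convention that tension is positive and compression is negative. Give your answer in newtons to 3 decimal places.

3514.248

N=5 nodes, M=7 members, R=3 reactions → 2N=10, M+R=10
member 0 (0-1): L=7.5977, (cx,cy)=(0.3142,0.9494)
member 1 (0-2): L=4.7020, (cx,cy)=(1.0000,0.0000)
member 2 (1-2): L=7.5754, (cx,cy)=(0.3056,-0.9522)
member 3 (1-3): L=4.6070, (cx,cy)=(0.9983,-0.0588)
member 4 (2-3): L=7.3081, (cx,cy)=(0.3125,0.9499)
member 5 (2-4): L=4.6980, (cx,cy)=(1.0000,0.0000)
member 6 (3-4): L=7.3497, (cx,cy)=(0.3284,-0.9445)
solve A·x = −loads:
  F[0-1] = -3391.7993 N (compression)
  F[0-2] = -2523.2956 N (compression)
  F[1-2] = +3514.2476 N (tension)
  F[1-3] = -2143.2610 N (compression)
  F[2-3] = -3522.5868 N (compression)
  F[2-4] = -348.4433 N (compression)
  F[3-4] = +1060.8823 N (tension)
  Rx@0 = +3588.9100 N
  Ry@0 = +3220.0572 N
  Ry@4 = -1002.0272 N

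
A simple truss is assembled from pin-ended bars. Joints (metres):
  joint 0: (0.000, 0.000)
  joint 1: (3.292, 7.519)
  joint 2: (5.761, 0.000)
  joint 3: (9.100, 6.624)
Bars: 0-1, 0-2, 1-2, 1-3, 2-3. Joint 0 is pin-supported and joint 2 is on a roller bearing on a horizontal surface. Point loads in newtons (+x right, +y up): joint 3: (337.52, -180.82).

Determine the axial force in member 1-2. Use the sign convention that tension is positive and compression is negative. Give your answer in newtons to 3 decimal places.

N=4 nodes, M=5 members, R=3 reactions → 2N=8, M+R=8
member 0 (0-1): L=8.2081, (cx,cy)=(0.4011,0.9160)
member 1 (0-2): L=5.7610, (cx,cy)=(1.0000,0.0000)
member 2 (1-2): L=7.9140, (cx,cy)=(0.3120,-0.9501)
member 3 (1-3): L=5.8766, (cx,cy)=(0.9883,-0.1523)
member 4 (2-3): L=7.4180, (cx,cy)=(0.4501,0.8930)
solve A·x = −loads:
  F[0-1] = +538.0519 N (tension)
  F[0-2] = +121.7246 N (tension)
  F[1-2] = -583.2895 N (compression)
  F[1-3] = +402.4645 N (tension)
  F[2-3] = -133.8512 N (compression)
  Rx@0 = -337.5200 N
  Ry@0 = -492.8815 N
  Ry@2 = +673.7015 N

-583.289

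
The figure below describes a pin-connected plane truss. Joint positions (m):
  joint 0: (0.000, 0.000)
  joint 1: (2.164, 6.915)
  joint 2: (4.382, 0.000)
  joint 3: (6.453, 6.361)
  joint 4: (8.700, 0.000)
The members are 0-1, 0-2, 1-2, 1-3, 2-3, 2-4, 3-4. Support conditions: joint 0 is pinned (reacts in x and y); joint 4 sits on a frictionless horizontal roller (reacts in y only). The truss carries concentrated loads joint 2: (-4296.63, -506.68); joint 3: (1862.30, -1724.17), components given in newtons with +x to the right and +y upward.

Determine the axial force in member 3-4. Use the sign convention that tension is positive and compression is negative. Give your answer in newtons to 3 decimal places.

-3071.038

N=5 nodes, M=7 members, R=3 reactions → 2N=10, M+R=10
member 0 (0-1): L=7.2457, (cx,cy)=(0.2987,0.9544)
member 1 (0-2): L=4.3820, (cx,cy)=(1.0000,0.0000)
member 2 (1-2): L=7.2620, (cx,cy)=(0.3054,-0.9522)
member 3 (1-3): L=4.3246, (cx,cy)=(0.9918,-0.1281)
member 4 (2-3): L=6.6896, (cx,cy)=(0.3096,0.9509)
member 5 (2-4): L=4.3180, (cx,cy)=(1.0000,0.0000)
member 6 (3-4): L=6.7462, (cx,cy)=(0.3331,-0.9429)
solve A·x = −loads:
  F[0-1] = +696.6260 N (tension)
  F[0-2] = -2642.3844 N (compression)
  F[1-2] = -757.8135 N (compression)
  F[1-3] = +443.1610 N (tension)
  F[2-3] = +1291.7423 N (tension)
  F[2-4] = +1022.8890 N (tension)
  F[3-4] = -3071.0380 N (compression)
  Rx@0 = +2434.3300 N
  Ry@0 = -664.8317 N
  Ry@4 = +2895.6817 N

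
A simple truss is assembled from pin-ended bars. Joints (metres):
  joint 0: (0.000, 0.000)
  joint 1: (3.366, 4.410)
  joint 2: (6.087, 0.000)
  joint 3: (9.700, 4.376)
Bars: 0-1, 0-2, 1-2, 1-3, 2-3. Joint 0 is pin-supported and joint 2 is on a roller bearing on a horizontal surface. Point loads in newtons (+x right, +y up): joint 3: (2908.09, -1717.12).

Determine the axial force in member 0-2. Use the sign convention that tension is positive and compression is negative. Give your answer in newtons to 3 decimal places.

N=4 nodes, M=5 members, R=3 reactions → 2N=8, M+R=8
member 0 (0-1): L=5.5478, (cx,cy)=(0.6067,0.7949)
member 1 (0-2): L=6.0870, (cx,cy)=(1.0000,0.0000)
member 2 (1-2): L=5.1819, (cx,cy)=(0.5251,-0.8510)
member 3 (1-3): L=6.3341, (cx,cy)=(1.0000,-0.0054)
member 4 (2-3): L=5.6748, (cx,cy)=(0.6367,0.7711)
solve A·x = −loads:
  F[0-1] = +3912.2241 N (tension)
  F[0-2] = +534.4369 N (tension)
  F[1-2] = -3681.3530 N (compression)
  F[1-3] = +4306.7877 N (tension)
  F[2-3] = -2196.7760 N (compression)
  Rx@0 = -2908.0900 N
  Ry@0 = -3109.8663 N
  Ry@2 = +4826.9863 N

534.437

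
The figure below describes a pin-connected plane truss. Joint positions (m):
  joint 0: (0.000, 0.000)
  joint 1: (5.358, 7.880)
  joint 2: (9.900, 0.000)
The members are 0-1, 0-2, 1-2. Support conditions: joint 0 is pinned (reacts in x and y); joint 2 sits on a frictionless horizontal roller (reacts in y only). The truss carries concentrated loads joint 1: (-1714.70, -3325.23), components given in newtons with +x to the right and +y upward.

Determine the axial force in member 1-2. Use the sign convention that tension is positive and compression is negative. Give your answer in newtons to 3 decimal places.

N=3 nodes, M=3 members, R=3 reactions → 2N=6, M+R=6
member 0 (0-1): L=9.5290, (cx,cy)=(0.5623,0.8269)
member 1 (0-2): L=9.9000, (cx,cy)=(1.0000,0.0000)
member 2 (1-2): L=9.0953, (cx,cy)=(0.4994,-0.8664)
solve A·x = −loads:
  F[0-1] = -3495.2791 N (compression)
  F[0-2] = +250.6301 N (tension)
  F[1-2] = -501.8828 N (compression)
  Rx@0 = +1714.7000 N
  Ry@0 = +2890.4071 N
  Ry@2 = +434.8229 N

-501.883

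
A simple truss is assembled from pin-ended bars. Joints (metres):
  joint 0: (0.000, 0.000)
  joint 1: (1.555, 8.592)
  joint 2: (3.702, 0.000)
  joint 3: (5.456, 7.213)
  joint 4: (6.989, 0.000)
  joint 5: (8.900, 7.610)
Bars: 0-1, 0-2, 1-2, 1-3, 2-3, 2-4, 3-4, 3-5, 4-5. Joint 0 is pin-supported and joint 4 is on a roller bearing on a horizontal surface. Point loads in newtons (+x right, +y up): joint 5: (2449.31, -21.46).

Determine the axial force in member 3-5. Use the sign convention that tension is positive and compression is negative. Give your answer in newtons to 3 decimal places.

2544.613

N=6 nodes, M=9 members, R=3 reactions → 2N=12, M+R=12
member 0 (0-1): L=8.7316, (cx,cy)=(0.1781,0.9840)
member 1 (0-2): L=3.7020, (cx,cy)=(1.0000,0.0000)
member 2 (1-2): L=8.8562, (cx,cy)=(0.2424,-0.9702)
member 3 (1-3): L=4.1376, (cx,cy)=(0.9428,-0.3333)
member 4 (2-3): L=7.4232, (cx,cy)=(0.2363,0.9717)
member 5 (2-4): L=3.2870, (cx,cy)=(1.0000,0.0000)
member 6 (3-4): L=7.3741, (cx,cy)=(0.2079,-0.9782)
member 7 (3-5): L=3.4668, (cx,cy)=(0.9934,0.1145)
member 8 (4-5): L=7.8463, (cx,cy)=(0.2436,0.9699)
solve A·x = −loads:
  F[0-1] = +2716.2293 N (tension)
  F[0-2] = +1965.5789 N (tension)
  F[1-2] = -3215.2650 N (compression)
  F[1-3] = +1339.8091 N (tension)
  F[2-3] = +3210.2538 N (tension)
  F[2-4] = +427.5654 N (tension)
  F[3-4] = -2434.6037 N (compression)
  F[3-5] = +2544.6129 N (tension)
  F[4-5] = -322.5689 N (compression)
  Rx@0 = -2449.3100 N
  Ry@0 = -2672.8086 N
  Ry@4 = +2694.2686 N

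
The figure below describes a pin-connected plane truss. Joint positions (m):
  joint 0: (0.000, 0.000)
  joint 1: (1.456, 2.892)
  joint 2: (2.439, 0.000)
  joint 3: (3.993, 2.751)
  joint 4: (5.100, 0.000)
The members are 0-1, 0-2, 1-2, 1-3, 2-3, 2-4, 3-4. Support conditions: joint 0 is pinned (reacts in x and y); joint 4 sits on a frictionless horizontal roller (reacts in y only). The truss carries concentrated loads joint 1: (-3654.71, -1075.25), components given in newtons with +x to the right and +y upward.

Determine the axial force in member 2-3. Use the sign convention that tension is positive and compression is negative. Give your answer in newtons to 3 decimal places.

-1921.979

N=5 nodes, M=7 members, R=3 reactions → 2N=10, M+R=10
member 0 (0-1): L=3.2378, (cx,cy)=(0.4497,0.8932)
member 1 (0-2): L=2.4390, (cx,cy)=(1.0000,0.0000)
member 2 (1-2): L=3.0545, (cx,cy)=(0.3218,-0.9468)
member 3 (1-3): L=2.5409, (cx,cy)=(0.9985,-0.0555)
member 4 (2-3): L=3.1596, (cx,cy)=(0.4918,0.8707)
member 5 (2-4): L=2.6610, (cx,cy)=(1.0000,0.0000)
member 6 (3-4): L=2.9654, (cx,cy)=(0.3733,-0.9277)
solve A·x = −loads:
  F[0-1] = -3180.4178 N (compression)
  F[0-2] = -2224.5312 N (compression)
  F[1-2] = +1767.4695 N (tension)
  F[1-3] = +1658.2784 N (tension)
  F[2-3] = -1921.9790 N (compression)
  F[2-4] = -710.4205 N (compression)
  F[3-4] = +1903.0381 N (tension)
  Rx@0 = +3654.7100 N
  Ry@0 = +2840.7122 N
  Ry@4 = -1765.4622 N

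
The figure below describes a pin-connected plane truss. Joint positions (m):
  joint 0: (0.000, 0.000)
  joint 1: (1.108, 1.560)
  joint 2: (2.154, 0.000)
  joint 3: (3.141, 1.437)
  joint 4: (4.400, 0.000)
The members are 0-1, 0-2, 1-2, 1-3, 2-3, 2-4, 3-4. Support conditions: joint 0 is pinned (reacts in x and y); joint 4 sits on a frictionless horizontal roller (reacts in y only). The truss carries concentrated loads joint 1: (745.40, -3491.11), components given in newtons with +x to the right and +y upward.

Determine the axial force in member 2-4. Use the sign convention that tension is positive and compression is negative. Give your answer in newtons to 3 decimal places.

1001.771

N=5 nodes, M=7 members, R=3 reactions → 2N=10, M+R=10
member 0 (0-1): L=1.9134, (cx,cy)=(0.5791,0.8153)
member 1 (0-2): L=2.1540, (cx,cy)=(1.0000,0.0000)
member 2 (1-2): L=1.8782, (cx,cy)=(0.5569,-0.8306)
member 3 (1-3): L=2.0367, (cx,cy)=(0.9982,-0.0604)
member 4 (2-3): L=1.7433, (cx,cy)=(0.5662,0.8243)
member 5 (2-4): L=2.2460, (cx,cy)=(1.0000,0.0000)
member 6 (3-4): L=1.9105, (cx,cy)=(0.6590,-0.7522)
solve A·x = −loads:
  F[0-1] = -2879.6174 N (compression)
  F[0-2] = +2412.8738 N (tension)
  F[1-2] = -1251.6583 N (compression)
  F[1-3] = -1718.9505 N (compression)
  F[2-3] = +1261.1943 N (tension)
  F[2-4] = +1001.7708 N (tension)
  F[3-4] = -1520.1695 N (compression)
  Rx@0 = -745.4000 N
  Ry@0 = +2347.7068 N
  Ry@4 = +1143.4032 N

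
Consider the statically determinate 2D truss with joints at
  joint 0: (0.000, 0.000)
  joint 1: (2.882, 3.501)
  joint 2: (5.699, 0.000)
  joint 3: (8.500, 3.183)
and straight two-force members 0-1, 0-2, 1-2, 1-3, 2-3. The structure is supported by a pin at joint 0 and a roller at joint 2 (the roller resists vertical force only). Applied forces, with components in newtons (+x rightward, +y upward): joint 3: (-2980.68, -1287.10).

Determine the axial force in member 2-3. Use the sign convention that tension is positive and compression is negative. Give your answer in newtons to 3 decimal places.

-1847.222

N=4 nodes, M=5 members, R=3 reactions → 2N=8, M+R=8
member 0 (0-1): L=4.5346, (cx,cy)=(0.6356,0.7721)
member 1 (0-2): L=5.6990, (cx,cy)=(1.0000,0.0000)
member 2 (1-2): L=4.4936, (cx,cy)=(0.6269,-0.7791)
member 3 (1-3): L=5.6270, (cx,cy)=(0.9984,-0.0565)
member 4 (2-3): L=4.2399, (cx,cy)=(0.6606,0.7507)
solve A·x = −loads:
  F[0-1] = -1336.9083 N (compression)
  F[0-2] = -2131.0044 N (compression)
  F[1-2] = +1452.7056 N (tension)
  F[1-3] = -1763.1812 N (compression)
  F[2-3] = -1847.2221 N (compression)
  Rx@0 = +2980.6800 N
  Ry@0 = +1032.1701 N
  Ry@2 = +254.9299 N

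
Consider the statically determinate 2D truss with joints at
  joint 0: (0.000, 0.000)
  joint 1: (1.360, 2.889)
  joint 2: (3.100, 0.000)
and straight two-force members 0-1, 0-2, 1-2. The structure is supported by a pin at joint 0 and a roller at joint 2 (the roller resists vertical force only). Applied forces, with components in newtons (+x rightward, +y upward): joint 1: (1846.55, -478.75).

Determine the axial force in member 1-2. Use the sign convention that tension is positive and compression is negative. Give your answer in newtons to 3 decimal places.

-2254.067

N=3 nodes, M=3 members, R=3 reactions → 2N=6, M+R=6
member 0 (0-1): L=3.1931, (cx,cy)=(0.4259,0.9048)
member 1 (0-2): L=3.1000, (cx,cy)=(1.0000,0.0000)
member 2 (1-2): L=3.3725, (cx,cy)=(0.5159,-0.8566)
solve A·x = −loads:
  F[0-1] = +1605.0054 N (tension)
  F[0-2] = +1162.9498 N (tension)
  F[1-2] = -2254.0671 N (compression)
  Rx@0 = -1846.5500 N
  Ry@0 = -1452.1477 N
  Ry@2 = +1930.8977 N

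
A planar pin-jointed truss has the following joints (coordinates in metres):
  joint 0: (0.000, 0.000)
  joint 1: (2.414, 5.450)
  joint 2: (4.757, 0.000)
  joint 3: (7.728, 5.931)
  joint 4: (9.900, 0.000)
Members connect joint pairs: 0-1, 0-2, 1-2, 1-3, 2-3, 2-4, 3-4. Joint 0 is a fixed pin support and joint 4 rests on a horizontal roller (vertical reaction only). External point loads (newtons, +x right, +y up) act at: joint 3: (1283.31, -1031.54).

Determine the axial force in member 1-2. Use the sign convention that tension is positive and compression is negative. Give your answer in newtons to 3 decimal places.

-545.608

N=5 nodes, M=7 members, R=3 reactions → 2N=10, M+R=10
member 0 (0-1): L=5.9607, (cx,cy)=(0.4050,0.9143)
member 1 (0-2): L=4.7570, (cx,cy)=(1.0000,0.0000)
member 2 (1-2): L=5.9323, (cx,cy)=(0.3950,-0.9187)
member 3 (1-3): L=5.3357, (cx,cy)=(0.9959,0.0901)
member 4 (2-3): L=6.6335, (cx,cy)=(0.4479,0.8941)
member 5 (2-4): L=5.1430, (cx,cy)=(1.0000,0.0000)
member 6 (3-4): L=6.3162, (cx,cy)=(0.3439,-0.9390)
solve A·x = −loads:
  F[0-1] = +593.3416 N (tension)
  F[0-2] = +1043.0148 N (tension)
  F[1-2] = -545.6080 N (compression)
  F[1-3] = +457.6500 N (tension)
  F[2-3] = +560.6225 N (tension)
  F[2-4] = +576.4335 N (tension)
  F[3-4] = -1676.2743 N (compression)
  Rx@0 = -1283.3100 N
  Ry@0 = -542.5057 N
  Ry@4 = +1574.0457 N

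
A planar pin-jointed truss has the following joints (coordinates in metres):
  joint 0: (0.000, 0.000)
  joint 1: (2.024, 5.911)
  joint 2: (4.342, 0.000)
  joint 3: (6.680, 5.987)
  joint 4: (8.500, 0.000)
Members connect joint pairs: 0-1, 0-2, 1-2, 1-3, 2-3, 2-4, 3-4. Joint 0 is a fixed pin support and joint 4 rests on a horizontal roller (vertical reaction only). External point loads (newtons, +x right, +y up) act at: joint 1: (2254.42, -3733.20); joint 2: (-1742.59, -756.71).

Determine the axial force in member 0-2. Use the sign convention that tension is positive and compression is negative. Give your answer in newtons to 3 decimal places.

N=5 nodes, M=7 members, R=3 reactions → 2N=10, M+R=10
member 0 (0-1): L=6.2479, (cx,cy)=(0.3239,0.9461)
member 1 (0-2): L=4.3420, (cx,cy)=(1.0000,0.0000)
member 2 (1-2): L=6.3493, (cx,cy)=(0.3651,-0.9310)
member 3 (1-3): L=4.6566, (cx,cy)=(0.9999,0.0163)
member 4 (2-3): L=6.4273, (cx,cy)=(0.3638,0.9315)
member 5 (2-4): L=4.1580, (cx,cy)=(1.0000,0.0000)
member 6 (3-4): L=6.2575, (cx,cy)=(0.2909,-0.9568)
solve A·x = −loads:
  F[0-1] = -1740.5320 N (compression)
  F[0-2] = +1075.6716 N (tension)
  F[1-2] = -2276.0702 N (compression)
  F[1-3] = -1987.5737 N (compression)
  F[2-3] = +3087.1685 N (tension)
  F[2-4] = +864.3210 N (tension)
  F[3-4] = -2971.7071 N (compression)
  Rx@0 = -511.8300 N
  Ry@0 = +1646.6737 N
  Ry@4 = +2843.2363 N

1075.672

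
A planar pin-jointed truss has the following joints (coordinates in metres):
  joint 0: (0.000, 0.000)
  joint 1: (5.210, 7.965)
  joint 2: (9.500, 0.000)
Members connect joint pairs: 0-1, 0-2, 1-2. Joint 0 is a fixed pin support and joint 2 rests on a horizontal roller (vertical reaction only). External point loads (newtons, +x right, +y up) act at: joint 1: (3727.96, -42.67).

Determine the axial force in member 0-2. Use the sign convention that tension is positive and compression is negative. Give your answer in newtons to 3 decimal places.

N=3 nodes, M=3 members, R=3 reactions → 2N=6, M+R=6
member 0 (0-1): L=9.5176, (cx,cy)=(0.5474,0.8369)
member 1 (0-2): L=9.5000, (cx,cy)=(1.0000,0.0000)
member 2 (1-2): L=9.0468, (cx,cy)=(0.4742,-0.8804)
solve A·x = −loads:
  F[0-1] = +3711.8542 N (tension)
  F[0-2] = +1696.0722 N (tension)
  F[1-2] = -3576.7122 N (compression)
  Rx@0 = -3727.9600 N
  Ry@0 = -3106.3313 N
  Ry@2 = +3149.0013 N

1696.072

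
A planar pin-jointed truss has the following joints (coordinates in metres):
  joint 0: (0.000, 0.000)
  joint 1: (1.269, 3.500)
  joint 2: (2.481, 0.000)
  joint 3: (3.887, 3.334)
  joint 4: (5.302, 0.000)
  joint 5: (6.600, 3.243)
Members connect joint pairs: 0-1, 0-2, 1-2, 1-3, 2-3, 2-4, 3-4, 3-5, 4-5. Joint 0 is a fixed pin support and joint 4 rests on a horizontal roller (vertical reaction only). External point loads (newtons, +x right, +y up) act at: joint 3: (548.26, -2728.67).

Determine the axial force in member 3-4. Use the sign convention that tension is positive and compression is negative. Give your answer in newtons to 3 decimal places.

N=6 nodes, M=9 members, R=3 reactions → 2N=12, M+R=12
member 0 (0-1): L=3.7230, (cx,cy)=(0.3409,0.9401)
member 1 (0-2): L=2.4810, (cx,cy)=(1.0000,0.0000)
member 2 (1-2): L=3.7039, (cx,cy)=(0.3272,-0.9449)
member 3 (1-3): L=2.6233, (cx,cy)=(0.9980,-0.0633)
member 4 (2-3): L=3.6183, (cx,cy)=(0.3886,0.9214)
member 5 (2-4): L=2.8210, (cx,cy)=(1.0000,0.0000)
member 6 (3-4): L=3.6218, (cx,cy)=(0.3907,-0.9205)
member 7 (3-5): L=2.7145, (cx,cy)=(0.9994,-0.0335)
member 8 (4-5): L=3.4931, (cx,cy)=(0.3716,0.9284)
solve A·x = −loads:
  F[0-1] = -407.8994 N (compression)
  F[0-2] = +687.2960 N (tension)
  F[1-2] = +424.4626 N (tension)
  F[1-3] = -278.4876 N (compression)
  F[2-3] = -435.3023 N (compression)
  F[2-4] = +995.3374 N (tension)
  F[3-4] = -2547.6753 N (compression)
  F[3-5] = -0.0000 N (compression)
  F[4-5] = +0.0000 N (tension)
  Rx@0 = -548.2600 N
  Ry@0 = +383.4721 N
  Ry@4 = +2345.1979 N

-2547.675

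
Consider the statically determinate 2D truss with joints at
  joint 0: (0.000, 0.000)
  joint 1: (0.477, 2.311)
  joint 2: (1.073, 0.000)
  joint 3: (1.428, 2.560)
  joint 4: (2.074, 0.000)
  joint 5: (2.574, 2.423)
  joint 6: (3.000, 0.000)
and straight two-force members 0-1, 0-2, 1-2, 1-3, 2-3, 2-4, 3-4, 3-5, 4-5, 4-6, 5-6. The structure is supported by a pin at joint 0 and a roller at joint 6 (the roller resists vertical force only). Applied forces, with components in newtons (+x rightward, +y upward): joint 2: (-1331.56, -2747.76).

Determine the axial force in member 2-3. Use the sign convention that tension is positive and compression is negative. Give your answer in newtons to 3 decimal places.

1195.102

N=7 nodes, M=11 members, R=3 reactions → 2N=14, M+R=14
member 0 (0-1): L=2.3597, (cx,cy)=(0.2021,0.9794)
member 1 (0-2): L=1.0730, (cx,cy)=(1.0000,0.0000)
member 2 (1-2): L=2.3866, (cx,cy)=(0.2497,-0.9683)
member 3 (1-3): L=0.9831, (cx,cy)=(0.9674,0.2533)
member 4 (2-3): L=2.5845, (cx,cy)=(0.1374,0.9905)
member 5 (2-4): L=1.0010, (cx,cy)=(1.0000,0.0000)
member 6 (3-4): L=2.6402, (cx,cy)=(0.2447,-0.9696)
member 7 (3-5): L=1.1542, (cx,cy)=(0.9929,-0.1187)
member 8 (4-5): L=2.4741, (cx,cy)=(0.2021,0.9794)
member 9 (4-6): L=0.9260, (cx,cy)=(1.0000,0.0000)
member 10 (5-6): L=2.4602, (cx,cy)=(0.1732,-0.9849)
solve A·x = −loads:
  F[0-1] = -1802.1821 N (compression)
  F[0-2] = -967.2612 N (compression)
  F[1-2] = +1615.1592 N (tension)
  F[1-3] = -793.5227 N (compression)
  F[2-3] = +1195.1024 N (tension)
  F[2-4] = +603.4897 N (tension)
  F[3-4] = -968.3967 N (compression)
  F[3-5] = -369.1582 N (compression)
  F[4-5] = +958.7461 N (tension)
  F[4-6] = +172.7879 N (tension)
  F[5-6] = -997.8559 N (compression)
  Rx@0 = +1331.5600 N
  Ry@0 = +1764.9778 N
  Ry@6 = +982.7822 N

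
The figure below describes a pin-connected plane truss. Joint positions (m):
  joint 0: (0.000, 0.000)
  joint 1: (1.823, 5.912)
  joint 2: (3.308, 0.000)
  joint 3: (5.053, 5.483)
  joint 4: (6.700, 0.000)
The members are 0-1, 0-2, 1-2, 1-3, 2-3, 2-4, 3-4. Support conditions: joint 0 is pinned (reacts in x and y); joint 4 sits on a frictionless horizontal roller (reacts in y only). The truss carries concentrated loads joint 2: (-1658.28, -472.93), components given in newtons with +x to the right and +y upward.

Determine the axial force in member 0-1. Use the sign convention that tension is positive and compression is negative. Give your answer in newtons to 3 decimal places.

N=5 nodes, M=7 members, R=3 reactions → 2N=10, M+R=10
member 0 (0-1): L=6.1867, (cx,cy)=(0.2947,0.9556)
member 1 (0-2): L=3.3080, (cx,cy)=(1.0000,0.0000)
member 2 (1-2): L=6.0957, (cx,cy)=(0.2436,-0.9699)
member 3 (1-3): L=3.2584, (cx,cy)=(0.9913,-0.1317)
member 4 (2-3): L=5.7540, (cx,cy)=(0.3033,0.9529)
member 5 (2-4): L=3.3920, (cx,cy)=(1.0000,0.0000)
member 6 (3-4): L=5.7250, (cx,cy)=(0.2877,-0.9577)
solve A·x = −loads:
  F[0-1] = -250.5541 N (compression)
  F[0-2] = -1584.4505 N (compression)
  F[1-2] = +265.8469 N (tension)
  F[1-3] = -139.8112 N (compression)
  F[2-3] = +225.7230 N (tension)
  F[2-4] = +70.1395 N (tension)
  F[3-4] = -243.8073 N (compression)
  Rx@0 = +1658.2800 N
  Ry@0 = +239.4296 N
  Ry@4 = +233.5004 N

-250.554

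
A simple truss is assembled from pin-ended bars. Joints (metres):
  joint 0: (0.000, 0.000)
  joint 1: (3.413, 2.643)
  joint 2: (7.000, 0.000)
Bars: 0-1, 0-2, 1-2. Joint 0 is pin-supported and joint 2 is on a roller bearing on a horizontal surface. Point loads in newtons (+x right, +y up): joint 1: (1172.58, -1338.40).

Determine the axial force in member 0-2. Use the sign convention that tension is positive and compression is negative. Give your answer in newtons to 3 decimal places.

N=3 nodes, M=3 members, R=3 reactions → 2N=6, M+R=6
member 0 (0-1): L=4.3167, (cx,cy)=(0.7906,0.6123)
member 1 (0-2): L=7.0000, (cx,cy)=(1.0000,0.0000)
member 2 (1-2): L=4.4556, (cx,cy)=(0.8051,-0.5932)
solve A·x = −loads:
  F[0-1] = -397.0490 N (compression)
  F[0-2] = +1486.5059 N (tension)
  F[1-2] = -1846.4501 N (compression)
  Rx@0 = -1172.5800 N
  Ry@0 = +243.1017 N
  Ry@2 = +1095.2983 N

1486.506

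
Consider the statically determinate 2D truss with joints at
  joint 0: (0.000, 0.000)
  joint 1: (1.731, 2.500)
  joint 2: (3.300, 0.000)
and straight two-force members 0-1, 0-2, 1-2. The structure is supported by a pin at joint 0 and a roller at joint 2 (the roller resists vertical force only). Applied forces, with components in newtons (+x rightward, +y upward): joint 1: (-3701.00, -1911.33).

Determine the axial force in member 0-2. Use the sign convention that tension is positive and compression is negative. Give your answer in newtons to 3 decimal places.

N=3 nodes, M=3 members, R=3 reactions → 2N=6, M+R=6
member 0 (0-1): L=3.0408, (cx,cy)=(0.5693,0.8222)
member 1 (0-2): L=3.3000, (cx,cy)=(1.0000,0.0000)
member 2 (1-2): L=2.9516, (cx,cy)=(0.5316,-0.8470)
solve A·x = −loads:
  F[0-1] = -4515.6094 N (compression)
  F[0-2] = -1130.4384 N (compression)
  F[1-2] = +2126.5565 N (tension)
  Rx@0 = +3701.0000 N
  Ry@0 = +3712.5384 N
  Ry@2 = -1801.2084 N

-1130.438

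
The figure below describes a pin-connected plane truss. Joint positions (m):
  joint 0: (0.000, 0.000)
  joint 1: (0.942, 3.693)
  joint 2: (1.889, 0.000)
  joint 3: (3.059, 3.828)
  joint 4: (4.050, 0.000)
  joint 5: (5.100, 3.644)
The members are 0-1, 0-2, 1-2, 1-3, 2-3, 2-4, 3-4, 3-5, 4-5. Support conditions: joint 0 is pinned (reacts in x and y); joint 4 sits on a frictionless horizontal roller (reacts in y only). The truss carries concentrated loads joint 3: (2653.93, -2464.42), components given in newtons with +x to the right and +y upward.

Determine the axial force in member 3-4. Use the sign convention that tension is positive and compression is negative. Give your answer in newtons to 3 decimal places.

N=6 nodes, M=9 members, R=3 reactions → 2N=12, M+R=12
member 0 (0-1): L=3.8112, (cx,cy)=(0.2472,0.9690)
member 1 (0-2): L=1.8890, (cx,cy)=(1.0000,0.0000)
member 2 (1-2): L=3.8125, (cx,cy)=(0.2484,-0.9687)
member 3 (1-3): L=2.1213, (cx,cy)=(0.9980,0.0636)
member 4 (2-3): L=4.0028, (cx,cy)=(0.2923,0.9563)
member 5 (2-4): L=2.1610, (cx,cy)=(1.0000,0.0000)
member 6 (3-4): L=3.9542, (cx,cy)=(0.2506,-0.9681)
member 7 (3-5): L=2.0493, (cx,cy)=(0.9960,-0.0898)
member 8 (4-5): L=3.7923, (cx,cy)=(0.2769,0.9609)
solve A·x = −loads:
  F[0-1] = +1966.4442 N (tension)
  F[0-2] = +2167.8975 N (tension)
  F[1-2] = -1903.9522 N (compression)
  F[1-3] = +960.9112 N (tension)
  F[2-3] = +1928.5014 N (tension)
  F[2-4] = +1131.2760 N (tension)
  F[3-4] = -4513.9119 N (compression)
  F[3-5] = -0.0000 N (compression)
  F[4-5] = +0.0000 N (tension)
  Rx@0 = -2653.9300 N
  Ry@0 = -1905.4330 N
  Ry@4 = +4369.8530 N

-4513.912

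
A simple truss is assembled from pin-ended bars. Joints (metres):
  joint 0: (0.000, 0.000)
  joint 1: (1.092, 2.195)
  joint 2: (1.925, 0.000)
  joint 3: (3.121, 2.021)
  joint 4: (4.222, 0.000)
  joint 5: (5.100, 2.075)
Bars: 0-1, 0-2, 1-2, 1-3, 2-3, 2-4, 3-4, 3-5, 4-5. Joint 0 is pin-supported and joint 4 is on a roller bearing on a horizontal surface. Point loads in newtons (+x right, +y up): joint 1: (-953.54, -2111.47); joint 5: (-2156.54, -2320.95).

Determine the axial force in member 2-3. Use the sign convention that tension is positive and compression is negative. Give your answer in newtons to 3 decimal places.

-669.752

N=6 nodes, M=9 members, R=3 reactions → 2N=12, M+R=12
member 0 (0-1): L=2.4516, (cx,cy)=(0.4454,0.8953)
member 1 (0-2): L=1.9250, (cx,cy)=(1.0000,0.0000)
member 2 (1-2): L=2.3477, (cx,cy)=(0.3548,-0.9349)
member 3 (1-3): L=2.0364, (cx,cy)=(0.9963,-0.0854)
member 4 (2-3): L=2.3484, (cx,cy)=(0.5093,0.8606)
member 5 (2-4): L=2.2970, (cx,cy)=(1.0000,0.0000)
member 6 (3-4): L=2.3014, (cx,cy)=(0.4784,-0.8781)
member 7 (3-5): L=1.9797, (cx,cy)=(0.9996,0.0273)
member 8 (4-5): L=2.2531, (cx,cy)=(0.3897,0.9209)
solve A·x = −loads:
  F[0-1] = -2946.7705 N (compression)
  F[0-2] = -1797.5354 N (compression)
  F[1-2] = +616.4957 N (tension)
  F[1-3] = -579.8629 N (compression)
  F[2-3] = -669.7522 N (compression)
  F[2-4] = -1237.7004 N (compression)
  F[3-4] = +563.0271 N (tension)
  F[3-5] = -1188.6314 N (compression)
  F[4-5] = -2484.9680 N (compression)
  Rx@0 = +3110.0800 N
  Ry@0 = +2638.3107 N
  Ry@4 = +1794.1093 N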